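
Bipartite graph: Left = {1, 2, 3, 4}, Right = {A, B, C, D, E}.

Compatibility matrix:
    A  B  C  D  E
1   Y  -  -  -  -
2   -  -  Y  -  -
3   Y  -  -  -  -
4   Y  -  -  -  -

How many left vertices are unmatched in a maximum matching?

2

For example, pair 1-A, 2-C.
The set {1, 3, 4} has only 1 neighbour ({A}), so by Hall's theorem at most 2 of the 4 left vertices can be matched.
That matches 2 of the 4, leaving 2 unmatched; no matching can do better.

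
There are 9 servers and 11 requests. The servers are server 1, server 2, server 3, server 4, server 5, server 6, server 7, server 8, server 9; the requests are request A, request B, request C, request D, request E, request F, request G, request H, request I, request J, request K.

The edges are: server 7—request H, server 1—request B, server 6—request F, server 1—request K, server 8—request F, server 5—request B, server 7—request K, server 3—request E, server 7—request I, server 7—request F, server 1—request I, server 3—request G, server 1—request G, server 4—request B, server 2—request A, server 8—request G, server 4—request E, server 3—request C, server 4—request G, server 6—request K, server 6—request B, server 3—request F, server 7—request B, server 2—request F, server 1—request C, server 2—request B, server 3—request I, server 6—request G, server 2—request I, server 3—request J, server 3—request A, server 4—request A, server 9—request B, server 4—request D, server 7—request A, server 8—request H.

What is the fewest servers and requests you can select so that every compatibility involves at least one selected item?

8

{server 1, server 2, server 3, server 4, server 6, server 7, server 8, request B} is a vertex cover of size 8: every edge has an endpoint in this set.
No smaller cover exists because server 1–request G, server 2–request A, server 3–request J, server 4–request E, server 5–request B, server 6–request K, server 7–request H, server 8–request F is a matching of size 8, and a cover must include an endpoint of each of these disjoint edges (König's theorem).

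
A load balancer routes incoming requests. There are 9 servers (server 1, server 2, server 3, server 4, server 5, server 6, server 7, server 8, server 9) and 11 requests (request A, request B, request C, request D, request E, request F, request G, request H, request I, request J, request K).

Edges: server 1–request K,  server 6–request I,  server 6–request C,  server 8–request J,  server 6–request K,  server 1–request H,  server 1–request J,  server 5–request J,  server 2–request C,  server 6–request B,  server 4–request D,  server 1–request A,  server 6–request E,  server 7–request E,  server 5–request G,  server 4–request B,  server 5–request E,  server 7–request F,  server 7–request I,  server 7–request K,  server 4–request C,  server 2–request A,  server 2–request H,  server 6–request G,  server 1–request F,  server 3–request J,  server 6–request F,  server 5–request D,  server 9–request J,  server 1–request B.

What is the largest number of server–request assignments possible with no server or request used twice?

For example, pair server 1-request H, server 2-request C, server 3-request J, server 4-request D, server 5-request G, server 6-request E, server 7-request F.
The set {server 3, server 8, server 9} has only 1 neighbour ({request J}), so by Hall's theorem at most 7 of the 9 servers can be matched.

7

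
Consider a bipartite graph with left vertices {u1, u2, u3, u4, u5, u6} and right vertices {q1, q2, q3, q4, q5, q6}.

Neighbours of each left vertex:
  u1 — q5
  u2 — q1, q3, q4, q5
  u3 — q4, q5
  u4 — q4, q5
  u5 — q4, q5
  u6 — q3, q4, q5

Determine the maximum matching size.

One maximum matching: u1-q5, u2-q1, u3-q4, u6-q3.
The set {u1, u3, u4, u5} has only 2 neighbours ({q4, q5}), so by Hall's theorem at most 4 of the 6 left vertices can be matched.

4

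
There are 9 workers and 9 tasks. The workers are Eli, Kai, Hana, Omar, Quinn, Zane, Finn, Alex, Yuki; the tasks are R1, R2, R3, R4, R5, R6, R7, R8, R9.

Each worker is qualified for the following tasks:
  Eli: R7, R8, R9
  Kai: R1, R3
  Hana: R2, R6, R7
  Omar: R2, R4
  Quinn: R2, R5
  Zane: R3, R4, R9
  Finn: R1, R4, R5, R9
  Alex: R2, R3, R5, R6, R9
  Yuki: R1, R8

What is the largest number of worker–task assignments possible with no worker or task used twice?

9

For example, pair Eli–R7, Kai–R3, Hana–R6, Omar–R2, Quinn–R5, Zane–R4, Finn–R1, Alex–R9, Yuki–R8.
This saturates every worker, so 9 is the maximum.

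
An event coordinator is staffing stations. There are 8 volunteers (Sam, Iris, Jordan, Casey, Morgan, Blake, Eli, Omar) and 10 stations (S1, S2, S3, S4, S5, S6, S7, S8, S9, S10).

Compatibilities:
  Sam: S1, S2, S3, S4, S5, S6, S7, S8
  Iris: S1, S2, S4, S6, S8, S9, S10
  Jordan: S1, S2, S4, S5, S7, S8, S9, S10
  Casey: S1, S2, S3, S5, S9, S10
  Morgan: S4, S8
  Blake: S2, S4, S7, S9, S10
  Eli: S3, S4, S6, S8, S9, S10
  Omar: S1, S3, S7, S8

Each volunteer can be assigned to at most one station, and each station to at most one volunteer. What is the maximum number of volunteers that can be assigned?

For example, pair Sam–S7, Iris–S6, Jordan–S2, Casey–S1, Morgan–S4, Blake–S9, Eli–S3, Omar–S8.
This saturates every volunteer, so 8 is the maximum.

8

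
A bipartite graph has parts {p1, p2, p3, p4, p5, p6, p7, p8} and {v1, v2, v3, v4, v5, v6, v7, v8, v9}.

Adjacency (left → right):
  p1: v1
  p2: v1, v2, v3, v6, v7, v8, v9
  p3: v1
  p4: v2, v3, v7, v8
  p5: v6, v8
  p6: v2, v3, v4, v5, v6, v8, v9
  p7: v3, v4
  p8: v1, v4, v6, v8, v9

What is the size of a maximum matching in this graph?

One maximum matching: p1-v1, p2-v2, p4-v7, p5-v6, p6-v3, p7-v4, p8-v8.
The set {p1, p3} has only 1 neighbour ({v1}), so by Hall's theorem at most 7 of the 8 left vertices can be matched.

7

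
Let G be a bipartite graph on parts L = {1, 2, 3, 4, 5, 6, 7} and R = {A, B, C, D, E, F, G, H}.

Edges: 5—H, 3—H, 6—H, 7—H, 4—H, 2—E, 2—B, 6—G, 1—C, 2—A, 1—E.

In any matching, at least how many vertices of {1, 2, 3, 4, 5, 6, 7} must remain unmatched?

3

One maximum matching: 1-E, 2-B, 3-H, 6-G.
The set {3, 4, 5, 7} has only 1 neighbour ({H}), so by Hall's theorem at most 4 of the 7 left vertices can be matched.
That matches 4 of the 7, leaving 3 unmatched; no matching can do better.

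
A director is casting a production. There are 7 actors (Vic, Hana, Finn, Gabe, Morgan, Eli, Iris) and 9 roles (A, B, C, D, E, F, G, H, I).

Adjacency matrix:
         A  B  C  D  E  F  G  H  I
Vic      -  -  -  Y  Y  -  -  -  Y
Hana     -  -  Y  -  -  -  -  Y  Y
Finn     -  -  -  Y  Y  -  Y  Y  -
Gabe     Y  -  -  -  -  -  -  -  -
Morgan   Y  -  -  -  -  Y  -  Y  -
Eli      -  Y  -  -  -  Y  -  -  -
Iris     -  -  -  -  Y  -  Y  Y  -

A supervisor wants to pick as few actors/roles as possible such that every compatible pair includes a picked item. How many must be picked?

7

{Vic, Hana, Finn, Gabe, Morgan, Eli, Iris} is a vertex cover of size 7: every edge has an endpoint in this set.
No smaller cover exists because Vic–I, Hana–C, Finn–D, Gabe–A, Morgan–F, Eli–B, Iris–E is a matching of size 7, and a cover must include an endpoint of each of these disjoint edges (König's theorem).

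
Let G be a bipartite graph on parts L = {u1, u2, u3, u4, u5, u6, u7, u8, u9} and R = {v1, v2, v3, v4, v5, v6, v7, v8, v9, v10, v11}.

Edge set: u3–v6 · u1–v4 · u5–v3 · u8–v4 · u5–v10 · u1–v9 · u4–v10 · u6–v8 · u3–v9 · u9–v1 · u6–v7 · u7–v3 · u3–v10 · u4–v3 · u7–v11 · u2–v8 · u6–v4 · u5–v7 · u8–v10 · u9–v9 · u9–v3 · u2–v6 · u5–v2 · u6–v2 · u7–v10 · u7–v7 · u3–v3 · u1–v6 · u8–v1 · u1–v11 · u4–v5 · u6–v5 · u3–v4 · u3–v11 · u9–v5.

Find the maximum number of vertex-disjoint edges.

9

One maximum matching: u1→v6, u2→v8, u3→v11, u4→v3, u5→v2, u6→v5, u7→v7, u8→v10, u9→v1.
All 9 left vertices are matched, so no larger matching exists.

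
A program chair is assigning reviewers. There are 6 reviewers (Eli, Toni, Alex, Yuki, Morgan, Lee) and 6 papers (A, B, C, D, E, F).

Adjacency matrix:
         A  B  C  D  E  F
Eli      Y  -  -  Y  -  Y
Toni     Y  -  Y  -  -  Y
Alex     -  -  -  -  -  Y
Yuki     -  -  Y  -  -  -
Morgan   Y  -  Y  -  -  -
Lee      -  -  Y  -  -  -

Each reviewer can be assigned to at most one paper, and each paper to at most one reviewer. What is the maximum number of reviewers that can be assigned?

4

For example, pair Eli-D, Toni-A, Alex-F, Yuki-C.
The set {Toni, Alex, Yuki, Morgan, Lee} has only 3 neighbours ({A, C, F}), so by Hall's theorem at most 4 of the 6 reviewers can be matched.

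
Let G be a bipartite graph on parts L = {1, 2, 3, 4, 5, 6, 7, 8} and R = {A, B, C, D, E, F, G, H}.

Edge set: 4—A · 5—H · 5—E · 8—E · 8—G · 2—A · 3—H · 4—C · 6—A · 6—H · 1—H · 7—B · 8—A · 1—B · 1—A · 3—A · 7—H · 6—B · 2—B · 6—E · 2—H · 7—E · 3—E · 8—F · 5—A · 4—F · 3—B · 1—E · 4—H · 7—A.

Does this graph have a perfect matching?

No

The set {1, 2, 3, 5, 6, 7} has only 4 neighbours ({A, B, E, H}), so by Hall's theorem at most 6 of the 8 left vertices can be matched.
Hence no matching covers every left vertex.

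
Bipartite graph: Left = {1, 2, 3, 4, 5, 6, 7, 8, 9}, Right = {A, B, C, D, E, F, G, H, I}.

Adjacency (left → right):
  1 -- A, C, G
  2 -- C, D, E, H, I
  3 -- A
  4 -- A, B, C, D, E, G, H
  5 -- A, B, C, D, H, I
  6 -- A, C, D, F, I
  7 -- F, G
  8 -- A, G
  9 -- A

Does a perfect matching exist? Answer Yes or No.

No

The set {3, 9} has only 1 neighbour ({A}), so by Hall's theorem at most 8 of the 9 left vertices can be matched.
Hence no matching covers every left vertex.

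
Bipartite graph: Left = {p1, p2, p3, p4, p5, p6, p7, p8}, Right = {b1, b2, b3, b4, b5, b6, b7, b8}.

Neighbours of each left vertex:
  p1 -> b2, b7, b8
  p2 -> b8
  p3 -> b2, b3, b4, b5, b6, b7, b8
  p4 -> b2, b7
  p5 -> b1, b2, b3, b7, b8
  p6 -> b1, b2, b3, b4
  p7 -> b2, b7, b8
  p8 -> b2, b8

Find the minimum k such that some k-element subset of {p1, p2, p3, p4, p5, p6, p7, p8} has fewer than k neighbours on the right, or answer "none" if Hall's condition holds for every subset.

Take S = {p1, p2, p4, p7}. Its neighbourhood is {b2, b7, b8}, so |N(S)| = 3 < |S| = 4.
Every subset of size less than 4 has at least as many neighbours as members, so 4 is the minimum.

4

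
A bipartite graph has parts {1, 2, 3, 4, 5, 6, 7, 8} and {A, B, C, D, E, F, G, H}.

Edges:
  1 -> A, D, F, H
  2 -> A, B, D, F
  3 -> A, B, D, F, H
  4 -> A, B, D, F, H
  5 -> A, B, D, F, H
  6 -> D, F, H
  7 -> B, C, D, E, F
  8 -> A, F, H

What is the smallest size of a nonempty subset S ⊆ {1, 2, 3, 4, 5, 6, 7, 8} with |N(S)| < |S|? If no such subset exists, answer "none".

6

Take S = {1, 2, 3, 4, 5, 6}. Its neighbourhood is {A, B, D, F, H}, so |N(S)| = 5 < |S| = 6.
Every subset of size less than 6 has at least as many neighbours as members, so 6 is the minimum.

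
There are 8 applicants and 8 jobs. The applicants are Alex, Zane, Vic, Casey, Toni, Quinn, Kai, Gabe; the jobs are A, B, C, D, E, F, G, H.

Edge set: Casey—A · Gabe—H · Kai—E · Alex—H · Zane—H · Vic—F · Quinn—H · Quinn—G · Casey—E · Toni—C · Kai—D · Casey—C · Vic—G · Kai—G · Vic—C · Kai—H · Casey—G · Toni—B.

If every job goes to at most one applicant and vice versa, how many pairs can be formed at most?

6

One maximum matching: Alex→H, Vic→F, Casey→C, Toni→B, Quinn→G, Kai→E.
The set {Alex, Zane, Gabe} has only 1 neighbour ({H}), so by Hall's theorem at most 6 of the 8 applicants can be matched.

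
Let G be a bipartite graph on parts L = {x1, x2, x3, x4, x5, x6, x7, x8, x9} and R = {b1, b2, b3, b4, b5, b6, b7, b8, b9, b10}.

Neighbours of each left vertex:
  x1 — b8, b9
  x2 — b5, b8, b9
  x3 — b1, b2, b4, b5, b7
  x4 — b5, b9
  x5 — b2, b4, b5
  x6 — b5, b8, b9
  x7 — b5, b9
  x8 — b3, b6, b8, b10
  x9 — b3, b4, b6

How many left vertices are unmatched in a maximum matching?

2

A valid assignment of size 7: x1–b9, x2–b8, x3–b7, x4–b5, x5–b4, x8–b6, x9–b3.
The set {x1, x2, x4, x6, x7} has only 3 neighbours ({b5, b8, b9}), so by Hall's theorem at most 7 of the 9 left vertices can be matched.
That matches 7 of the 9, leaving 2 unmatched; no matching can do better.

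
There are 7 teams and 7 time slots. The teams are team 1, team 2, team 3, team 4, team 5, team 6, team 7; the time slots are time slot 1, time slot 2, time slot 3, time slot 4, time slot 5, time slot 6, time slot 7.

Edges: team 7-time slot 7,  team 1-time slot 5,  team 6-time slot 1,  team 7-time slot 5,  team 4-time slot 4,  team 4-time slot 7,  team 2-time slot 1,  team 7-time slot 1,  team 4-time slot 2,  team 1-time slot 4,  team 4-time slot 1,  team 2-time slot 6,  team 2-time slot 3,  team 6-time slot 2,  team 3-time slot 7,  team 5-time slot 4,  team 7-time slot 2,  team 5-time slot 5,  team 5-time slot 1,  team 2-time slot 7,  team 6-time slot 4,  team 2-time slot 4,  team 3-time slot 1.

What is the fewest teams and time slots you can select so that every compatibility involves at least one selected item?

6

{team 2, time slot 1, time slot 2, time slot 4, time slot 5, time slot 7} is a vertex cover of size 6: every edge has an endpoint in this set.
No smaller cover exists because team 1–time slot 5, team 2–time slot 3, team 3–time slot 7, team 4–time slot 2, team 5–time slot 1, team 6–time slot 4 is a matching of size 6, and a cover must include an endpoint of each of these disjoint edges (König's theorem).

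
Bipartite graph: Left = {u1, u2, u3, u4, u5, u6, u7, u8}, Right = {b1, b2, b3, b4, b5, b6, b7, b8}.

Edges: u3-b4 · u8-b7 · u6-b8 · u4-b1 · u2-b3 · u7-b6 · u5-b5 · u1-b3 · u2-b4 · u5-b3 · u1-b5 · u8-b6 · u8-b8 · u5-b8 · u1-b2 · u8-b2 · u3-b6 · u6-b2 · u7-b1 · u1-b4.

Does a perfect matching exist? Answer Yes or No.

For example, pair u1–b5, u2–b3, u3–b4, u4–b1, u5–b8, u6–b2, u7–b6, u8–b7.
Every left vertex is matched, so this is a perfect matching.

Yes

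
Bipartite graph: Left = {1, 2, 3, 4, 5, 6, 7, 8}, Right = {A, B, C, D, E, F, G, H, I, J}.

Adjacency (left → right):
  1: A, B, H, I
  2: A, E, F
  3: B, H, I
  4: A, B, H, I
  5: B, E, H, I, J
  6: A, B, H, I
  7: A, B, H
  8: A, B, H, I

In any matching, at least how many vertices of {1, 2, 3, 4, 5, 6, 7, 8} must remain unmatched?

2

One maximum matching: 1→A, 2→E, 3→H, 4→B, 5→J, 6→I.
The set {1, 3, 4, 6, 7, 8} has only 4 neighbours ({A, B, H, I}), so by Hall's theorem at most 6 of the 8 left vertices can be matched.
That matches 6 of the 8, leaving 2 unmatched; no matching can do better.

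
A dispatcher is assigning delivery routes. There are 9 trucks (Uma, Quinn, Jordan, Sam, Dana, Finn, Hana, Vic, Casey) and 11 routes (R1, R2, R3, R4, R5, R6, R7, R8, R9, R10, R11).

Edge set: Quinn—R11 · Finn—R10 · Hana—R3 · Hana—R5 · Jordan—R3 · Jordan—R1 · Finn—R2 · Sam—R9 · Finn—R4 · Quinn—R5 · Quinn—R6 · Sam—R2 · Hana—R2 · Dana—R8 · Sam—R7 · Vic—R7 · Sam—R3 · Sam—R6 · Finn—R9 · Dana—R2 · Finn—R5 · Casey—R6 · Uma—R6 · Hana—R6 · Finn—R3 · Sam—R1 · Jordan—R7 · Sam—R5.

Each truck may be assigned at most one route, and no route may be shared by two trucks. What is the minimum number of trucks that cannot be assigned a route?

1

For example, pair Uma-R6, Quinn-R11, Jordan-R3, Sam-R9, Dana-R8, Finn-R2, Hana-R5, Vic-R7.
The set {Uma, Casey} has only 1 neighbour ({R6}), so by Hall's theorem at most 8 of the 9 trucks can be matched.
That matches 8 of the 9, leaving 1 unmatched; no matching can do better.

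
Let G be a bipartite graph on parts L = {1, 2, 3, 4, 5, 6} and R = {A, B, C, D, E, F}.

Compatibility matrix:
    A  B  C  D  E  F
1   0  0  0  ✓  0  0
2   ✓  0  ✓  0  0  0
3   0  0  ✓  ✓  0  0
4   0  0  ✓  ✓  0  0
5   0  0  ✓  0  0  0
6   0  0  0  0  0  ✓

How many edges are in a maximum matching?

One maximum matching: 1→D, 2→A, 3→C, 6→F.
The set {1, 3, 4, 5} has only 2 neighbours ({C, D}), so by Hall's theorem at most 4 of the 6 left vertices can be matched.

4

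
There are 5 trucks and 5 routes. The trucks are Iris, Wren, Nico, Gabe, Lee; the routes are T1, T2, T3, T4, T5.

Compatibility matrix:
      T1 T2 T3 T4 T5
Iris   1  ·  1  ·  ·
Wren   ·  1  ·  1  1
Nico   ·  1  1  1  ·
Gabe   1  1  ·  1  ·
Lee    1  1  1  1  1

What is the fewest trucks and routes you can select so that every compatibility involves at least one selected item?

The 5 edges Iris–T3, Wren–T5, Nico–T2, Gabe–T1, Lee–T4 form a matching, so any vertex cover needs at least 5 vertices (one per matched edge).
Conversely {Iris, Wren, Nico, Gabe, Lee} meets every edge and has exactly 5 vertices, so 5 is optimal.

5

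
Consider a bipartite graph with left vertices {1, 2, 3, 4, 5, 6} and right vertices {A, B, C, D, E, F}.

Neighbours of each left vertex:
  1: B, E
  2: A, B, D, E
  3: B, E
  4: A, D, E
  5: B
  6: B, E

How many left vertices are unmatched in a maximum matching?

2

A valid assignment of size 4: 1→E, 2→A, 3→B, 4→D.
The set {1, 3, 5, 6} has only 2 neighbours ({B, E}), so by Hall's theorem at most 4 of the 6 left vertices can be matched.
That matches 4 of the 6, leaving 2 unmatched; no matching can do better.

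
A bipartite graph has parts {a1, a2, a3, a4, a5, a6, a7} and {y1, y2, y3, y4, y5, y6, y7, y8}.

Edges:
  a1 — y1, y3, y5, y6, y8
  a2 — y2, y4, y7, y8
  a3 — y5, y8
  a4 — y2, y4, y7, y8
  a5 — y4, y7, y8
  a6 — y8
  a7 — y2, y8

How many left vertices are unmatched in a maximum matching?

1

One maximum matching: a1→y6, a2→y2, a3→y5, a4→y7, a5→y4, a6→y8.
The set {a2, a4, a5, a6, a7} has only 4 neighbours ({y2, y4, y7, y8}), so by Hall's theorem at most 6 of the 7 left vertices can be matched.
That matches 6 of the 7, leaving 1 unmatched; no matching can do better.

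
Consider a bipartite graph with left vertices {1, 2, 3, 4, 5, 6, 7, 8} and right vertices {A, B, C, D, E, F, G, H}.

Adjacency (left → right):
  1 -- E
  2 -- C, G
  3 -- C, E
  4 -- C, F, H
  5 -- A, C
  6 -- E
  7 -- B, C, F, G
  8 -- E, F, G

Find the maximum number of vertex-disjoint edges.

7

A valid assignment of size 7: 1–E, 2–G, 3–C, 4–H, 5–A, 7–B, 8–F.
The set {1, 6} has only 1 neighbour ({E}), so by Hall's theorem at most 7 of the 8 left vertices can be matched.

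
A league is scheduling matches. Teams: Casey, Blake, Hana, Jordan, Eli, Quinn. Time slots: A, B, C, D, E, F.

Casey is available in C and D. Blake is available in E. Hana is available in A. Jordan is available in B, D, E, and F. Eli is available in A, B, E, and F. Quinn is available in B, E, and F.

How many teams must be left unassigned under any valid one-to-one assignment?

0

For example, pair Casey-C, Blake-E, Hana-A, Jordan-D, Eli-F, Quinn-B.
This saturates every team, so 6 is the maximum.
That matches 6 of the 6, leaving 0 unmatched; no matching can do better.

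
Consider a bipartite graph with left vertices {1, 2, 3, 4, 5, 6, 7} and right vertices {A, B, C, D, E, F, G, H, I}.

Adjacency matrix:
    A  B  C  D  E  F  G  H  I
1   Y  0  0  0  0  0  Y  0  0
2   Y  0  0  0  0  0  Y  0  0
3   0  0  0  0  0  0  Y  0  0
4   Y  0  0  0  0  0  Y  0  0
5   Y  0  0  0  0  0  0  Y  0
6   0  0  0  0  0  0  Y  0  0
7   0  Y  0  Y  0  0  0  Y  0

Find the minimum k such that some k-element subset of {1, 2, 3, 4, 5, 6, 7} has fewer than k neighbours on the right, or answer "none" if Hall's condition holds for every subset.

Take S = {3, 6}. Its neighbourhood is {G}, so |N(S)| = 1 < |S| = 2.
No single vertex violates Hall's condition since each has at least one neighbour, so 2 is the minimum.

2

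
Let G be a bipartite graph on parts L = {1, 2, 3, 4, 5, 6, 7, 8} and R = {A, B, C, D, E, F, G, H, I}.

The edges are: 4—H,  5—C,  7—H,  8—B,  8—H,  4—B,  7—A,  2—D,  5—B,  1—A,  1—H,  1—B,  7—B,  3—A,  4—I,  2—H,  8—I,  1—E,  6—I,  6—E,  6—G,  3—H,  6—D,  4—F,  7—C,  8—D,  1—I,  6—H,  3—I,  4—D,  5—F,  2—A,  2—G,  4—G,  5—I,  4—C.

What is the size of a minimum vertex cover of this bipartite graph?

A maximum matching has 8 edges (e.g. 1–A, 2–D, 3–I, 4–H, 5–F, 6–G, 7–C, 8–B).
By König's theorem the minimum vertex cover has the same size. One such cover is {1, 2, 3, 4, 5, 6, 7, 8}.

8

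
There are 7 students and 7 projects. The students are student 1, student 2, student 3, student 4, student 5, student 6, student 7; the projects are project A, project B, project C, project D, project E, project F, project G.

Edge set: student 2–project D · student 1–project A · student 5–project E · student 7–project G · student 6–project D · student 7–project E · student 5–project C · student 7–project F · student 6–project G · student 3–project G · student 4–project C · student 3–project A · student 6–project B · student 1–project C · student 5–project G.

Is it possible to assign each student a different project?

Yes

One maximum matching: student 1-project A, student 2-project D, student 3-project G, student 4-project C, student 5-project E, student 6-project B, student 7-project F.
All 7 students are covered.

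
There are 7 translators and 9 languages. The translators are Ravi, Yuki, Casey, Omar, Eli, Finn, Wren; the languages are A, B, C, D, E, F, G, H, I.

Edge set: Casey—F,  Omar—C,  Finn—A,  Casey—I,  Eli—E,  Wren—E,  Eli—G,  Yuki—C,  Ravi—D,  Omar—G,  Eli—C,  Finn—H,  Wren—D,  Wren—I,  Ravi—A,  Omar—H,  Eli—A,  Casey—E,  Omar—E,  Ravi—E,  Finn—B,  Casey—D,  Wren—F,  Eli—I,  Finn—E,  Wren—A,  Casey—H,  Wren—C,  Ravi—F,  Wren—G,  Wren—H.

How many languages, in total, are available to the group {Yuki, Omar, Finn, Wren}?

The union of neighbours of {Yuki, Omar, Finn, Wren} is {A, B, C, D, E, F, G, H, I}, which has 9 elements.
Since |N(S)| = 9 ≥ |S| = 4, Hall's condition holds for this subset.

9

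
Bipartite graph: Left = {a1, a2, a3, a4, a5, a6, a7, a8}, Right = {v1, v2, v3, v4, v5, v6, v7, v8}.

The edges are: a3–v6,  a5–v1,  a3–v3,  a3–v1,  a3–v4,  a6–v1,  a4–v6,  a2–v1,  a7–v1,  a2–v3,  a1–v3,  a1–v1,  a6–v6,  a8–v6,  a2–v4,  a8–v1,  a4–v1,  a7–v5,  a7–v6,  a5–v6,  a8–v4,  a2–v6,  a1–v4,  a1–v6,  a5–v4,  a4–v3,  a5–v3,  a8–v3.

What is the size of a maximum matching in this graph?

5

One maximum matching: a1–v3, a2–v4, a3–v1, a4–v6, a7–v5.
The set {a1, a2, a3, a4, a5, a6, a8} has only 4 neighbours ({v1, v3, v4, v6}), so by Hall's theorem at most 5 of the 8 left vertices can be matched.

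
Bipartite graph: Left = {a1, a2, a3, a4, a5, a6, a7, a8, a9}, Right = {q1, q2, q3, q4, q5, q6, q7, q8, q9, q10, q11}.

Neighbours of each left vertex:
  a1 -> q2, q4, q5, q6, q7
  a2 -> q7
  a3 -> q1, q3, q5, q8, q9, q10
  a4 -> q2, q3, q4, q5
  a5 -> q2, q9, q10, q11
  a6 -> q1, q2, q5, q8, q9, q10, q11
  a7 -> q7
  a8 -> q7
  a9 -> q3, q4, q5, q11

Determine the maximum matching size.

One maximum matching: a1→q6, a2→q7, a3→q1, a4→q4, a5→q2, a6→q9, a9→q11.
The set {a2, a7, a8} has only 1 neighbour ({q7}), so by Hall's theorem at most 7 of the 9 left vertices can be matched.

7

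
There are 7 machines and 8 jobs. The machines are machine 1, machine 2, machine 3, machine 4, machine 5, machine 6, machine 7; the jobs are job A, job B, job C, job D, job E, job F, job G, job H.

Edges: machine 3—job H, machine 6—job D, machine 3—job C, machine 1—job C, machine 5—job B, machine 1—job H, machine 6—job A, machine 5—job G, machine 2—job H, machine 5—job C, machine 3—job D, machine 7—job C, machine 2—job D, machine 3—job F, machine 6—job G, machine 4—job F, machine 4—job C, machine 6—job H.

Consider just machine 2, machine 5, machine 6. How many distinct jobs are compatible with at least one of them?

The union of neighbours of {machine 2, machine 5, machine 6} is {job A, job B, job C, job D, job G, job H}, which has 6 elements.
Since |N(S)| = 6 ≥ |S| = 3, Hall's condition holds for this subset.

6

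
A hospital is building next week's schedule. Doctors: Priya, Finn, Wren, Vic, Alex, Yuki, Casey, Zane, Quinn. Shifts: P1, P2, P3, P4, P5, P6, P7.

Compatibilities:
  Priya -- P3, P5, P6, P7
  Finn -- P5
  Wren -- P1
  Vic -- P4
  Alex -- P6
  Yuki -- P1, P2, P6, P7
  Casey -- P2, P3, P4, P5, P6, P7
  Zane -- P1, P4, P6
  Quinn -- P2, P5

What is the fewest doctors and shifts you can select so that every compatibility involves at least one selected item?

7

A maximum matching has 7 edges (e.g. Priya–P7, Finn–P5, Wren–P1, Vic–P4, Alex–P6, Yuki–P2, Casey–P3).
By König's theorem the minimum vertex cover has the same size. One such cover is {P1, P2, P3, P4, P5, P6, P7}.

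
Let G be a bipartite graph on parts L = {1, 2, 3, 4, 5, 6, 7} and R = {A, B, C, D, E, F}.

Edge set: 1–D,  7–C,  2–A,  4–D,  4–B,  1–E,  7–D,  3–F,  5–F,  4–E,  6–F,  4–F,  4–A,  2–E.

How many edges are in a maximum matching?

For example, pair 1-D, 2-E, 3-F, 4-A, 7-C.
The set {3, 5, 6} has only 1 neighbour ({F}), so by Hall's theorem at most 5 of the 7 left vertices can be matched.

5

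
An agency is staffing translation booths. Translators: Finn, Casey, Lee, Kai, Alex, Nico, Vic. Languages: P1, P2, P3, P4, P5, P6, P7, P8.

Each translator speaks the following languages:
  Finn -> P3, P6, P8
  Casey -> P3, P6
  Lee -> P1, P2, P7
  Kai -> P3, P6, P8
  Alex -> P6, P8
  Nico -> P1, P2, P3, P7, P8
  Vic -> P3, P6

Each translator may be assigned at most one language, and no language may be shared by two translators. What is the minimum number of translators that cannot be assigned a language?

2

For example, pair Finn-P6, Casey-P3, Lee-P7, Kai-P8, Nico-P1.
The set {Finn, Casey, Kai, Alex, Vic} has only 3 neighbours ({P3, P6, P8}), so by Hall's theorem at most 5 of the 7 translators can be matched.
That matches 5 of the 7, leaving 2 unmatched; no matching can do better.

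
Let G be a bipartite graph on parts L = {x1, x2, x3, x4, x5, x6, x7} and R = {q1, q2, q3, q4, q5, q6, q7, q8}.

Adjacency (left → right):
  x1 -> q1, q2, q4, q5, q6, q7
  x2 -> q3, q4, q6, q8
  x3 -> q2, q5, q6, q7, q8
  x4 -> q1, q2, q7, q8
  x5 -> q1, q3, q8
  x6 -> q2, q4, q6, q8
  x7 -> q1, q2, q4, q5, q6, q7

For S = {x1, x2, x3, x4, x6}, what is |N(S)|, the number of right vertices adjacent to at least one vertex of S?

The union of neighbours of {x1, x2, x3, x4, x6} is {q1, q2, q3, q4, q5, q6, q7, q8}, which has 8 elements.
Since |N(S)| = 8 ≥ |S| = 5, Hall's condition holds for this subset.

8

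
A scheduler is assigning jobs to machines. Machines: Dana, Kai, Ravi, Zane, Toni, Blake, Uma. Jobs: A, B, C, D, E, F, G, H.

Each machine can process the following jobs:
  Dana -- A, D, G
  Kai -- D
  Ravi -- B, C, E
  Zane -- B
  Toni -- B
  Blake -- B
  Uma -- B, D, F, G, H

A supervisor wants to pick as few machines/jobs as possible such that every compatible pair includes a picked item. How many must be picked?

{Dana, Kai, Ravi, Uma, B} is a vertex cover of size 5: every edge has an endpoint in this set.
No smaller cover exists because Dana–A, Kai–D, Ravi–E, Zane–B, Uma–G is a matching of size 5, and a cover must include an endpoint of each of these disjoint edges (König's theorem).

5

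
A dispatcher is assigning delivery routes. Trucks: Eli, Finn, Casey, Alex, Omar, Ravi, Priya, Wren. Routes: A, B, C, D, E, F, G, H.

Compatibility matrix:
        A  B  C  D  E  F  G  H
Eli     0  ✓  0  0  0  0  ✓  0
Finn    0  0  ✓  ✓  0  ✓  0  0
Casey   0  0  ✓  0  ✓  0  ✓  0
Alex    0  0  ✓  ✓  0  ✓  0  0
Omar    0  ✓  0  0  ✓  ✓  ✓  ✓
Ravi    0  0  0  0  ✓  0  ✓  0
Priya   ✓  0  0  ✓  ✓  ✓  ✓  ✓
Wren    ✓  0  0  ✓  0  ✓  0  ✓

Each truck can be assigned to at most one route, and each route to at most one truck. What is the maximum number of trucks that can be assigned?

One maximum matching: Eli→B, Finn→C, Casey→E, Alex→D, Omar→H, Ravi→G, Priya→A, Wren→F.
All 8 trucks are matched, so no larger matching exists.

8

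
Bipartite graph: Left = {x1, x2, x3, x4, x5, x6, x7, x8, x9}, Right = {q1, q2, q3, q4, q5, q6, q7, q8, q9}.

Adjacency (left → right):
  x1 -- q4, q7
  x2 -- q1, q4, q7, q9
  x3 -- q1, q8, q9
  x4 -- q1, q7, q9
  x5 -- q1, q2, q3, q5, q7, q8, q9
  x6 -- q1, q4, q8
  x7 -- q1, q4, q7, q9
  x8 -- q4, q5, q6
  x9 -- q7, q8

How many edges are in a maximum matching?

A valid assignment of size 7: x1–q7, x2–q4, x3–q9, x4–q1, x5–q3, x6–q8, x8–q6.
The set {x1, x2, x3, x4, x6, x7, x9} has only 5 neighbours ({q1, q4, q7, q8, q9}), so by Hall's theorem at most 7 of the 9 left vertices can be matched.

7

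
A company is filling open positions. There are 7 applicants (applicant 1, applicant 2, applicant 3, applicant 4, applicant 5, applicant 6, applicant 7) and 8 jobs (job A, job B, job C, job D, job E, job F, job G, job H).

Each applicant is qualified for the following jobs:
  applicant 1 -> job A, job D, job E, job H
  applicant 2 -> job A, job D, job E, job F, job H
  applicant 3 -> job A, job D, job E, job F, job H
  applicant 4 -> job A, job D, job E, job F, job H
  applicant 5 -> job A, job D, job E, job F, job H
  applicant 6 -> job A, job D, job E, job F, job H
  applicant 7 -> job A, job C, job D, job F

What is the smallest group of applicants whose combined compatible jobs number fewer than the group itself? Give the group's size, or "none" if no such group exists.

6

Take S = {applicant 1, applicant 2, applicant 3, applicant 4, applicant 5, applicant 6}. Its neighbourhood is {job A, job D, job E, job F, job H}, so |N(S)| = 5 < |S| = 6.
Every subset of size less than 6 has at least as many neighbours as members, so 6 is the minimum.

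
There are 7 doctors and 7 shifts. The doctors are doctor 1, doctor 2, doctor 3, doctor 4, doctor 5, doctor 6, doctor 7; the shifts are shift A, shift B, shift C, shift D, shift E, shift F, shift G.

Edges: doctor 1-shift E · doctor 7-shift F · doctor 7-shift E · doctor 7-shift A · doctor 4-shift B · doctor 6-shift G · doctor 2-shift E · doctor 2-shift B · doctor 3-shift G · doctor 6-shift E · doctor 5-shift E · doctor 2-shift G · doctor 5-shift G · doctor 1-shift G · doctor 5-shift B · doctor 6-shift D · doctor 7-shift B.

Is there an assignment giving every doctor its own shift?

No

The set {doctor 1, doctor 2, doctor 3, doctor 4, doctor 5} has only 3 neighbours ({shift B, shift E, shift G}), so by Hall's theorem at most 5 of the 7 doctors can be matched.
Hence no matching covers every doctor.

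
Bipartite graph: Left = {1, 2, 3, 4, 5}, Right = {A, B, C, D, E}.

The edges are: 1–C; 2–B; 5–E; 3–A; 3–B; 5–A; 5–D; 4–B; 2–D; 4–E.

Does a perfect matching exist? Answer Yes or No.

Yes

One maximum matching: 1–C, 2–D, 3–A, 4–B, 5–E.
All 5 left vertices are covered.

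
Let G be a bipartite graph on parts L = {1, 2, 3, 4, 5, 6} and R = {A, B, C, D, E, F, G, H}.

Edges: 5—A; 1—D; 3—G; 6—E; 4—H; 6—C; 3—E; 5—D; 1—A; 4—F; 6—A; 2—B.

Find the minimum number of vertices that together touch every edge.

The 6 edges 1–A, 2–B, 3–G, 4–F, 5–D, 6–E form a matching, so any vertex cover needs at least 6 vertices (one per matched edge).
Conversely {1, 2, 3, 4, 5, 6} meets every edge and has exactly 6 vertices, so 6 is optimal.

6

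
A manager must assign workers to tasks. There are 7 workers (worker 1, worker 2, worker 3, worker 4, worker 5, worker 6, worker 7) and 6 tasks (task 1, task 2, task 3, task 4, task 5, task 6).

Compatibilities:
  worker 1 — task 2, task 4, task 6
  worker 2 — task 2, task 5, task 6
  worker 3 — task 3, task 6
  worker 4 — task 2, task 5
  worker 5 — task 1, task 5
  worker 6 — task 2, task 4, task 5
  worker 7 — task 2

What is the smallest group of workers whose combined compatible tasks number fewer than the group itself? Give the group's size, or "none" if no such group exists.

Take S = {worker 1, worker 2, worker 4, worker 6, worker 7}. Its neighbourhood is {task 2, task 4, task 5, task 6}, so |N(S)| = 4 < |S| = 5.
Every subset of size less than 5 has at least as many neighbours as members, so 5 is the minimum.

5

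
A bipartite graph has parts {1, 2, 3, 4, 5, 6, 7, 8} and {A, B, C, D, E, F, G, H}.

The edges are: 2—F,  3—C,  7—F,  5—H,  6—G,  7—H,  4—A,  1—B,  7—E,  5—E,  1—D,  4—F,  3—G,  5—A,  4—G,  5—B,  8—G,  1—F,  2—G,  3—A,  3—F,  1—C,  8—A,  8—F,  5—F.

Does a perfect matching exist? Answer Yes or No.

No

The set {2, 4, 6, 8} has only 3 neighbours ({A, F, G}), so by Hall's theorem at most 7 of the 8 left vertices can be matched.
Hence no matching covers every left vertex.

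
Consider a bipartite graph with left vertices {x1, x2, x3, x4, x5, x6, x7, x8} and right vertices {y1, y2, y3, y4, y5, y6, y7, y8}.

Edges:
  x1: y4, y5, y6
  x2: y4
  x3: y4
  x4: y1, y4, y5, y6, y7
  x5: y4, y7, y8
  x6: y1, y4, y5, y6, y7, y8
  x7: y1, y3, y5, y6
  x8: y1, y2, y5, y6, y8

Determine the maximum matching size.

7

A valid assignment of size 7: x1→y5, x2→y4, x4→y7, x5→y8, x6→y1, x7→y3, x8→y6.
The set {x2, x3} has only 1 neighbour ({y4}), so by Hall's theorem at most 7 of the 8 left vertices can be matched.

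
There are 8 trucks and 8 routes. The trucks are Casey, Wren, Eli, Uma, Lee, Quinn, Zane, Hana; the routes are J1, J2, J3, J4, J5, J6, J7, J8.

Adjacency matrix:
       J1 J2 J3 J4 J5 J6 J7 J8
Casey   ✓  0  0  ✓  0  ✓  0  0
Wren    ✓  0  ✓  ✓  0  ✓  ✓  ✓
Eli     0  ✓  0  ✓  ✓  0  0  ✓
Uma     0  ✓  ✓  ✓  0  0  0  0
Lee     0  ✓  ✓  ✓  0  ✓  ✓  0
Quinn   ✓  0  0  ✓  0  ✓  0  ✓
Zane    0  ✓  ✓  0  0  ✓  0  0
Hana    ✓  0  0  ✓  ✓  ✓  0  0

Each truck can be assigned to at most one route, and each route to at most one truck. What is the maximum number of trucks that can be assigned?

For example, pair Casey-J1, Wren-J7, Eli-J5, Uma-J4, Lee-J2, Quinn-J8, Zane-J3, Hana-J6.
This saturates every truck, so 8 is the maximum.

8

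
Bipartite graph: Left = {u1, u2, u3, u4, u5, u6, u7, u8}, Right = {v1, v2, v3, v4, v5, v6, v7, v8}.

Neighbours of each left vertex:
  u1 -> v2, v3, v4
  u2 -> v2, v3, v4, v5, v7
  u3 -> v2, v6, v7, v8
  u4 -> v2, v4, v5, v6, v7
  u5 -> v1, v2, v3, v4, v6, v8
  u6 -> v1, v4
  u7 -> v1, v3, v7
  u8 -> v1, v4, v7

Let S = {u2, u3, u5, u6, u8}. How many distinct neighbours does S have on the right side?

The union of neighbours of {u2, u3, u5, u6, u8} is {v1, v2, v3, v4, v5, v6, v7, v8}, which has 8 elements.
Since |N(S)| = 8 ≥ |S| = 5, Hall's condition holds for this subset.

8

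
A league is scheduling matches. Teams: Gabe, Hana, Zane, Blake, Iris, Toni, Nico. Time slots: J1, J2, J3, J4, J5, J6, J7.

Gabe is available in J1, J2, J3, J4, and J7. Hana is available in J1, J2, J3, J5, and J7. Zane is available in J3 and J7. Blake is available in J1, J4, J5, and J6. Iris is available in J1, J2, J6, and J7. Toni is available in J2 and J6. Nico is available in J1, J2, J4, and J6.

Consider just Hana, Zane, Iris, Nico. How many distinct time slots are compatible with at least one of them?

The union of neighbours of {Hana, Zane, Iris, Nico} is {J1, J2, J3, J4, J5, J6, J7}, which has 7 elements.
Since |N(S)| = 7 ≥ |S| = 4, Hall's condition holds for this subset.

7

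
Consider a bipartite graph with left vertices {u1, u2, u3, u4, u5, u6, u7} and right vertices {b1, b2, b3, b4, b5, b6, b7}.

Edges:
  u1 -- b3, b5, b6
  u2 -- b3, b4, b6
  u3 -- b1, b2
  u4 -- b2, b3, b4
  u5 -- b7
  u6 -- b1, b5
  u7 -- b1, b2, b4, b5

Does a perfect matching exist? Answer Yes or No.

For example, pair u1–b3, u2–b6, u3–b2, u4–b4, u5–b7, u6–b1, u7–b5.
All 7 left vertices are covered.

Yes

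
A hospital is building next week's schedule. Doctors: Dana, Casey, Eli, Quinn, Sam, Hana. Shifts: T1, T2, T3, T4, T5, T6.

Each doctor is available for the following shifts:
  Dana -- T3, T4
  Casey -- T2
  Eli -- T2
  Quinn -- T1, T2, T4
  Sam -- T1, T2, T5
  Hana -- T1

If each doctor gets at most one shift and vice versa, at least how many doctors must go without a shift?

One maximum matching: Dana-T3, Casey-T2, Quinn-T4, Sam-T5, Hana-T1.
The set {Casey, Eli} has only 1 neighbour ({T2}), so by Hall's theorem at most 5 of the 6 doctors can be matched.
That matches 5 of the 6, leaving 1 unmatched; no matching can do better.

1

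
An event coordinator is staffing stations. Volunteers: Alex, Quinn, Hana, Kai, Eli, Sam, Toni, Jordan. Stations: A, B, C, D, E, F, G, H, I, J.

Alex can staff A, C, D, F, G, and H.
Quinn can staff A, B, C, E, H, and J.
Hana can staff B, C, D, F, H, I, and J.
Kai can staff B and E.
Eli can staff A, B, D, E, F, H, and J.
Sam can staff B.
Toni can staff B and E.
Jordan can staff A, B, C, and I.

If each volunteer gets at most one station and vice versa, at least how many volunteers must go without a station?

1

For example, pair Alex–G, Quinn–A, Hana–H, Kai–E, Eli–J, Sam–B, Jordan–I.
The set {Kai, Sam, Toni} has only 2 neighbours ({B, E}), so by Hall's theorem at most 7 of the 8 volunteers can be matched.
That matches 7 of the 8, leaving 1 unmatched; no matching can do better.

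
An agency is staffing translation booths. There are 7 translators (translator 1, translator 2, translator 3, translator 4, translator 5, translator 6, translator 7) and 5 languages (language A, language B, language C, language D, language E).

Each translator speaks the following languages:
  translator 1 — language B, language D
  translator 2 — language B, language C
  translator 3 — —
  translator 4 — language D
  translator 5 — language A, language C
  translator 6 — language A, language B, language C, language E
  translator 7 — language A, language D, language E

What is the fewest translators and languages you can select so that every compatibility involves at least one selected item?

The 5 edges translator 1–language B, translator 2–language C, translator 4–language D, translator 5–language A, translator 6–language E form a matching, so any vertex cover needs at least 5 vertices (one per matched edge).
Conversely {language A, language B, language C, language D, language E} meets every edge and has exactly 5 vertices, so 5 is optimal.

5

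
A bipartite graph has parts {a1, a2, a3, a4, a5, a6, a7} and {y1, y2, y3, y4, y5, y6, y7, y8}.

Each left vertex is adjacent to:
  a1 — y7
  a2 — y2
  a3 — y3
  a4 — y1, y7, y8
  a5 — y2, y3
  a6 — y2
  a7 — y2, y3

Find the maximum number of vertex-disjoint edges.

4

One maximum matching: a1-y7, a2-y2, a3-y3, a4-y1.
The set {a2, a3, a5, a6, a7} has only 2 neighbours ({y2, y3}), so by Hall's theorem at most 4 of the 7 left vertices can be matched.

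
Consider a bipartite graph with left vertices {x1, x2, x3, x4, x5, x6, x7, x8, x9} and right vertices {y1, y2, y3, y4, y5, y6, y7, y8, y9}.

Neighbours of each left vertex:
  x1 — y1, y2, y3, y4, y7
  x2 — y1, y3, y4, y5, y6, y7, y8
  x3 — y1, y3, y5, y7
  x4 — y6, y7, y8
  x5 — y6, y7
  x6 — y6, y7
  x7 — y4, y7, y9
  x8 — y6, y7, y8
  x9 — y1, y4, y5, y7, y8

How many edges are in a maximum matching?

8

For example, pair x1–y4, x2–y3, x3–y5, x4–y8, x5–y6, x6–y7, x7–y9, x9–y1.
The set {x4, x5, x6, x8} has only 3 neighbours ({y6, y7, y8}), so by Hall's theorem at most 8 of the 9 left vertices can be matched.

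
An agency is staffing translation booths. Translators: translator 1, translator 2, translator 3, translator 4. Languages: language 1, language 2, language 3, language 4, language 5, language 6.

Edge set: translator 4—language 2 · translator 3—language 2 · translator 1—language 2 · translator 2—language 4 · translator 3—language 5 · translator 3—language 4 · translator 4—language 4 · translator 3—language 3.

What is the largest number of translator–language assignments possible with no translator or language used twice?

For example, pair translator 1-language 2, translator 2-language 4, translator 3-language 3.
The set {translator 1, translator 2, translator 4} has only 2 neighbours ({language 2, language 4}), so by Hall's theorem at most 3 of the 4 translators can be matched.

3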